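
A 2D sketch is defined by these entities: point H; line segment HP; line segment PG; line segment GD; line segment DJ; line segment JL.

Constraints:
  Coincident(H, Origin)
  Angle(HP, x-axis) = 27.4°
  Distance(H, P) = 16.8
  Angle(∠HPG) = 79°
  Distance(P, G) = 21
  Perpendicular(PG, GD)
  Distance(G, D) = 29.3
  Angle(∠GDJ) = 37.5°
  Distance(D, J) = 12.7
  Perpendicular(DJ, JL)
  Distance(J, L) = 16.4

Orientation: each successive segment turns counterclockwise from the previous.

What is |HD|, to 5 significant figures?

21.925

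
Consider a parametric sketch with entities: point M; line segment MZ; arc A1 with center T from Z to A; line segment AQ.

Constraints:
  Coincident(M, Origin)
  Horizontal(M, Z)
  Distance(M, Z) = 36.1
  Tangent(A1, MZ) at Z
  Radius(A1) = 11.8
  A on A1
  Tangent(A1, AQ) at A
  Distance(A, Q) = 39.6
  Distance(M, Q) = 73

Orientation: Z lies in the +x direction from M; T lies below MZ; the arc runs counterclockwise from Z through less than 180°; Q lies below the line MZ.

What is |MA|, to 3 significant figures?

33.8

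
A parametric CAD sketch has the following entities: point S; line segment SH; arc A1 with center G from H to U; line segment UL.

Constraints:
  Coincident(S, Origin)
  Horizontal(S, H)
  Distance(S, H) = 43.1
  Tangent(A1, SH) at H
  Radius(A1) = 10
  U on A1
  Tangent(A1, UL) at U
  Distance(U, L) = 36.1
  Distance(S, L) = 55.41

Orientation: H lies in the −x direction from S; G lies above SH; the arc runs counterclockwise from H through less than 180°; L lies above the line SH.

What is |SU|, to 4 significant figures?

34.46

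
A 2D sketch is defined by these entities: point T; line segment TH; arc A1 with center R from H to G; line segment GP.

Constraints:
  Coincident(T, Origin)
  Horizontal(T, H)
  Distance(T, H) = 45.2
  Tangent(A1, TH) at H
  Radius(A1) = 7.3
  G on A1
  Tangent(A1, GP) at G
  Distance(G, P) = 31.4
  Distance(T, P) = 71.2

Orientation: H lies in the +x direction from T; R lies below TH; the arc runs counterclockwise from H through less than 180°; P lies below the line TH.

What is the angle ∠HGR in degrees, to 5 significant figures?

22.580°

Checks: |RG| = 7.300 ✓; ∠(RG, GP) = 90.00° ✓; |GP| = 31.40 ✓; |TP| = 71.20 ✓.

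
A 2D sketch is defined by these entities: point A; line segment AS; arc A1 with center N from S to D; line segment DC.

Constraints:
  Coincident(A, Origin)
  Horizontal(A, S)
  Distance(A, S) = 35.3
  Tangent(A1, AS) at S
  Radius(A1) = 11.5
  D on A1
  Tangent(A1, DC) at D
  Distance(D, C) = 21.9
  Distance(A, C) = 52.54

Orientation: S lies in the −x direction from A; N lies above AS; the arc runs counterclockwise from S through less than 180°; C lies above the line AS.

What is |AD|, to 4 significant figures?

31.48

Checks: A = (0.00, 0.00) ✓; |AS| = 35.30 ✓; |ND| = 11.50 ✓; ∠(ND, DC) = 90.00° ✓; |DC| = 21.90 ✓; |AC| = 52.54 ✓.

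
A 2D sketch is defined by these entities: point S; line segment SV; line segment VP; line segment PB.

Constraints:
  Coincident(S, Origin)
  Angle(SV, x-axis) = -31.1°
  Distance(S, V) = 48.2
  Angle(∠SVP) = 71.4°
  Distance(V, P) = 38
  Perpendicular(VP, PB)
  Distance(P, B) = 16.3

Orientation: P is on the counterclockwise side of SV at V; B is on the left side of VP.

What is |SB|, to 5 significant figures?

37.085

∠SVP = 71.4°, so VP runs at -31.1° + (180° − 71.4°) = 77.500° from the x-axis; with |VP| = 38.0, P = V + 38.0·(cos 77.500°, sin 77.500°) = (49.497, 12.202). VP ⟂ PB; with |PB| = 16.3 on the left of VP, B = P + 16.3·(-0.97630, 0.21644) = (33.583, 15.730). Then |SB| = |B − S| = 37.085.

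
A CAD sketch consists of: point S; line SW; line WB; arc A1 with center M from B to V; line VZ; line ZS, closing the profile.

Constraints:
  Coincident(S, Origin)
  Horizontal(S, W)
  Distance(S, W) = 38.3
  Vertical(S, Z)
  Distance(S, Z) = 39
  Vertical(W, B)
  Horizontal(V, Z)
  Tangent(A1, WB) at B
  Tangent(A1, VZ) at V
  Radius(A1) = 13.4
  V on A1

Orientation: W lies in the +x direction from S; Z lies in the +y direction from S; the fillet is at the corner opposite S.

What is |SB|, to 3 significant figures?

46.1

S is at the origin; SW is horizontal with |SW| = 38.3 and W on the +x side, so W = (38.3, 0.00). S and Z share the same x with |SZ| = 39.0 and Z on the +y side, so Z = (0.00, 39.0). The virtual corner opposite S is at (38.3, 39.0). Tangency of A1 to WB means the radius MB is perpendicular to WB and A1 meets VZ tangentially, so MV is at right angles to VZ, with radius 13.4, so the center M sits 13.4 in from both sides at M = (24.9, 25.6). That places the tangent points at B = (38.3, 25.6) on WB and V = (24.9, 39.0) on VZ. Then |SB| = |B − S| = 46.1.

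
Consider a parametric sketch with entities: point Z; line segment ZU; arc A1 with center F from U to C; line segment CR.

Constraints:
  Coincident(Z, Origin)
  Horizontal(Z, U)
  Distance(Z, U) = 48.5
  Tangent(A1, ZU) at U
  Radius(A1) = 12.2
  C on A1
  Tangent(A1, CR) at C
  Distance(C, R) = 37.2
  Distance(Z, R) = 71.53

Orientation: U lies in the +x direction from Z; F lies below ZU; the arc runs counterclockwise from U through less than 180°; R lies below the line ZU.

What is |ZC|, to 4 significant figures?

40.51

Checks: Z = (0.00, 0.00) ✓; |FU| = 12.20 ✓; |FC| = 12.20 ✓; ∠(FC, CR) = 90.00° ✓; |CR| = 37.20 ✓; |ZR| = 71.53 ✓.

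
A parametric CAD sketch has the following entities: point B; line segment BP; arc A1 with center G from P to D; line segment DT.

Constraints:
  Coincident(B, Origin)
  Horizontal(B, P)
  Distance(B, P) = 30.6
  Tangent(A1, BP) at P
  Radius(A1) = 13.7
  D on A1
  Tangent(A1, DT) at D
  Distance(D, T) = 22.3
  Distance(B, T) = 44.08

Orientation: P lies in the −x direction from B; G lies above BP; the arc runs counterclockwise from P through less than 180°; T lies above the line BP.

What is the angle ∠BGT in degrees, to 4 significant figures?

94.38°

B is at the origin; B and P share the same y with |BP| = 30.6 and P on the −x side, so P = (-30.60, 0.000). A1 meets BP tangentially, so GP is at right angles to BP, so G = P + (0, 13.7) = (-30.60, 13.70). Since GD ⟂ DT (tangency), |GT| = √(13.7² + 22.3²) = 26.17 regardless of where D sits on A1. So T lies on both circle(B, 44.08) and circle(G, 26.17); the above-BP intersection is T = (-21.76, 38.33). D is the foot of the tangent from T: D = (-17.19, 16.51).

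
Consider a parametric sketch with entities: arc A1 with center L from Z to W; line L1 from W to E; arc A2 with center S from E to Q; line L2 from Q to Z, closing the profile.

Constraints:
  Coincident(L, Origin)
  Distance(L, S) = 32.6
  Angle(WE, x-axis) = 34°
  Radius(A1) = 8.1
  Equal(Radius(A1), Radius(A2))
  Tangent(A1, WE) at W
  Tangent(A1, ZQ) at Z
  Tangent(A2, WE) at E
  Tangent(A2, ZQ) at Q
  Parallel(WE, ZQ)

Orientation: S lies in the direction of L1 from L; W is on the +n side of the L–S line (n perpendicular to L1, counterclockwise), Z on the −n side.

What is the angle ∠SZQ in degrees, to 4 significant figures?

13.95°

The slot axis is L1's direction at 34.0°, so u = (cos 34.0°, sin 34.0°) = (0.8290, 0.5592) and n = (−sin 34.0°, cos 34.0°) = (-0.5592, 0.8290). L is at the origin and S lies 32.6 along u from L, so S = 32.6·u = (27.03, 18.23). Tangency of A1 to both parallel lines with radius 8.1 puts W and Z at L ± 8.1·n: W = (-4.529, 6.715), Z = (4.529, -6.715). Equal radii place E and Q the same way about S: E = S + 8.1·n = (22.50, 24.94), Q = S − 8.1·n = (31.56, 11.51). Then cos ∠SZQ = ZS·ZQ / (|ZS||ZQ|), giving 13.95°.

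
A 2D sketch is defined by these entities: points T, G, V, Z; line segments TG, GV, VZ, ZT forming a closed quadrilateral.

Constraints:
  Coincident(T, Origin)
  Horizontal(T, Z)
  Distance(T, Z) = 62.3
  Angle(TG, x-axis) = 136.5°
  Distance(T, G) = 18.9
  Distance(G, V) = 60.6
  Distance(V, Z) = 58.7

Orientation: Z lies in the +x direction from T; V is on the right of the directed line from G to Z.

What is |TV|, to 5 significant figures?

42.610

Checks: |GV| = 60.60 ✓; |VZ| = 58.70 ✓.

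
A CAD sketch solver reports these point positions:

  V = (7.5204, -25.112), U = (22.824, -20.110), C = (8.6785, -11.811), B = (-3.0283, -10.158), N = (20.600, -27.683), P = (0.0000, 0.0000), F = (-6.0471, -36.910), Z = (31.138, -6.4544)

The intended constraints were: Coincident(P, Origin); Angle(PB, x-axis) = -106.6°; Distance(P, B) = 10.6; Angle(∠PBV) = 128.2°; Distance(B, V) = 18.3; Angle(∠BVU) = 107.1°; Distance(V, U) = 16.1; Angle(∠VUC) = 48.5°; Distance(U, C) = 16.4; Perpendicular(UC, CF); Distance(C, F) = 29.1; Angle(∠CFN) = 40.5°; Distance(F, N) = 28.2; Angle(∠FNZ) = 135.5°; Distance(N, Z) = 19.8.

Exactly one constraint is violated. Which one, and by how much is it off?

Distance(N, Z) = 19.8 — off by 3.90.

P = (0.00, 0.00) ✓; PB at -106.6° ✓; |PB| = 10.60 ✓; ∠PBV = 128.2° ✓; |BV| = 18.30 ✓; ∠BVU = 107.1° ✓; |VU| = 16.10 ✓; ∠VUC = 48.50° ✓; |UC| = 16.40 ✓; ∠(UC, CF) = 90.00° ✓; |CF| = 29.10 ✓; ∠CFN = 40.50° ✓; |FN| = 28.20 ✓; ∠FNZ = 135.5° ✓; |NZ| = 23.70 ✗.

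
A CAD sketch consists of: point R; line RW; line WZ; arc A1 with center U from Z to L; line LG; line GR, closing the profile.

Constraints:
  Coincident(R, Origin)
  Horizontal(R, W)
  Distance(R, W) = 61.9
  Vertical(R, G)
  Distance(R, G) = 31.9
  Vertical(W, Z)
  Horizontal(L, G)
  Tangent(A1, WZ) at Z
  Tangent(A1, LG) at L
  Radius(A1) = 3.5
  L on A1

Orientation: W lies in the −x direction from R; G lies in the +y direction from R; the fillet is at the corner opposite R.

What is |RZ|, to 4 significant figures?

68.10

R is at the origin; RW is horizontal with |RW| = 61.9 and W on the −x side, so W = (-61.90, 0.000). RG is vertical with |RG| = 31.9 and G on the +y side, so G = (0.000, 31.90). The virtual corner opposite R is at (-61.90, 31.90). Tangency of A1 to WZ means the radius UZ is perpendicular to WZ and since A1 is tangent to LG there, UL ⟂ LG, with radius 3.5, so the center U sits 3.5 in from both sides at U = (-58.40, 28.40). That places the tangent points at Z = (-61.90, 28.40) on WZ and L = (-58.40, 31.90) on LG. Then |RZ| = |Z − R| = 68.10.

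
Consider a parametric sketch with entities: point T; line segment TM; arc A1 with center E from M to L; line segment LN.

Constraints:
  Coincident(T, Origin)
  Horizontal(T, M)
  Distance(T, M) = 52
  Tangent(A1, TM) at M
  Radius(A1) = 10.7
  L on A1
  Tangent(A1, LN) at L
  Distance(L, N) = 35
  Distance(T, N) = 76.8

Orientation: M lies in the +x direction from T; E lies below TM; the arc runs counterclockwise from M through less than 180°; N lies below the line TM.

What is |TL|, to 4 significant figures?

45.94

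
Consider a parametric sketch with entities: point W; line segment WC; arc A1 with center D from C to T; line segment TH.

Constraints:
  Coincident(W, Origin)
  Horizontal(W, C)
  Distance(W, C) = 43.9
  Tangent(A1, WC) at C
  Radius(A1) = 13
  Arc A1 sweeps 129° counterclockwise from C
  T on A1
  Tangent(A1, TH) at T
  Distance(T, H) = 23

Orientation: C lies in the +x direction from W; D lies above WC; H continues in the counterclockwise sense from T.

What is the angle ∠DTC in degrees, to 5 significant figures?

25.500°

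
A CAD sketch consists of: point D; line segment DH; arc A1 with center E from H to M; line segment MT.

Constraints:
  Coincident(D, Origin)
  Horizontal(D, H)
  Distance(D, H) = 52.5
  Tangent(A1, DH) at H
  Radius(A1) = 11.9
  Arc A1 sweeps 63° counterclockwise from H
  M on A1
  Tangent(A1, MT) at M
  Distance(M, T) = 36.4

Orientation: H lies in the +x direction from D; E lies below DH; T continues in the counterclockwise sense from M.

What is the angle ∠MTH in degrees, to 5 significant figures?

7.8705°

D is at the origin; D and H share the same y with |DH| = 52.5 and H on the +x side, so H = (52.500, 0.0000). Tangency of A1 to DH means the radius EH is perpendicular to DH, so E = H + (0, -11.9) = (52.500, -11.900). On A1, H sits at bearing 90° from E; a 63° counterclockwise sweep puts M at bearing 153°, so M = E + 11.9·(cos 153°, sin 153°) = (41.897, -6.4975). A1 meets MT tangentially, so EM is at right angles to MT, so MT runs along (−sin 153°, cos 153°); with |MT| = 36.4, T = (25.372, -38.930). Then cos ∠MTH = TM·TH / (|TM||TH|), giving 7.8705°.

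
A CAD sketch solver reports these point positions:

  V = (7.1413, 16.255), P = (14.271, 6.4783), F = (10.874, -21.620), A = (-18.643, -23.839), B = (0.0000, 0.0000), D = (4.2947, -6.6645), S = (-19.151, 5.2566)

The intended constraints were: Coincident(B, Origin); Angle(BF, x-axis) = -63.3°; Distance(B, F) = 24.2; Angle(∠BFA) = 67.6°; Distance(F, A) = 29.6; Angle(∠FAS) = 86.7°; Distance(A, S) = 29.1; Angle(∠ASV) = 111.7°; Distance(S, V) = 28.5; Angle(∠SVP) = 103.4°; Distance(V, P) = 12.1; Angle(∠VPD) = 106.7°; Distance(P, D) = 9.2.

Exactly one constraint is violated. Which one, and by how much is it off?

Distance(P, D) = 9.2 — off by 7.30.

B = (0.00, 0.00) ✓; BF at -63.30° ✓; |BF| = 24.20 ✓; ∠BFA = 67.60° ✓; |FA| = 29.60 ✓; ∠FAS = 86.70° ✓; |AS| = 29.10 ✓; ∠ASV = 111.7° ✓; |SV| = 28.50 ✓; ∠SVP = 103.4° ✓; |VP| = 12.10 ✓; ∠VPD = 106.7° ✓; |PD| = 16.50 ✗.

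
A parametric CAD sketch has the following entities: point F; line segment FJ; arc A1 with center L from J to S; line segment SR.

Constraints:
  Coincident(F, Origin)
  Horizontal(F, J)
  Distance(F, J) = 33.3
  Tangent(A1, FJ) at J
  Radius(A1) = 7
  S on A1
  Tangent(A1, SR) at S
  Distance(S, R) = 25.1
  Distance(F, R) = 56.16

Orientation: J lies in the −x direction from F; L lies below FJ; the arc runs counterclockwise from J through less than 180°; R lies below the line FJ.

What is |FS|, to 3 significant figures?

40.1

Checks: |LJ| = 7.000 ✓; |LS| = 7.000 ✓; ∠(LS, SR) = 90.00° ✓; |SR| = 25.10 ✓; |FR| = 56.16 ✓.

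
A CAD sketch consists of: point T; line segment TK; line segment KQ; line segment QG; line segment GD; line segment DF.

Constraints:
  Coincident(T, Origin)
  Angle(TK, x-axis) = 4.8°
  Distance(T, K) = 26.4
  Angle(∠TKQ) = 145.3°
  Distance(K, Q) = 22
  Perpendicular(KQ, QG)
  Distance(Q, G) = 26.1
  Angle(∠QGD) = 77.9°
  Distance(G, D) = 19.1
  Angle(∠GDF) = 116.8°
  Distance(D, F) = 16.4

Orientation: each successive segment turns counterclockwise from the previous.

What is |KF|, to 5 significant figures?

6.2891

T is at the origin; TK runs at 4.8° with length 26.4, so K = (26.307, 2.2091). ∠TKQ = 145.3° gives KQ at 39.500° from the x-axis; with |KQ| = 22.0, Q = (43.283, 16.203). KQ ⟂ QG, so QG runs at 129.50°; with |QG| = 26.1, G = (26.682, 36.342). ∠QGD = 77.9° gives GD at -128.40° from the x-axis; with |GD| = 19.1, D = (14.818, 21.374). ∠GDF = 116.8° gives DF at -65.200° from the x-axis; with |DF| = 16.4, F = (21.697, 6.4861). Then |KF| = |F − K| = 6.2891.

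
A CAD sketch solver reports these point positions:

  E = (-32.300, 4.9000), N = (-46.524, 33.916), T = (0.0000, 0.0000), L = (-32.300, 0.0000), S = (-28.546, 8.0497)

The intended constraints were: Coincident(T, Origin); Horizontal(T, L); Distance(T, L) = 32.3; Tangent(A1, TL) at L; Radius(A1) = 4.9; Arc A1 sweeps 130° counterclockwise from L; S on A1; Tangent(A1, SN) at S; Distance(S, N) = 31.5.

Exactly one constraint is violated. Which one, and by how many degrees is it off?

Tangent(A1, SN) at S — off by 5.20°.

T = (0.00, 0.00) ✓; T.y = 0.00, L.y = 0.00 ✓; |TL| = 32.30 ✓; ∠(EL, LT) = 90.00° ✓; |EL| = 4.900 ✓; bearing(E→S) − bearing(E→L) = 130.0° ✓; |ES| = 4.900 ✓; ∠(ES, SN) = 95.20° ✗; |SN| = 31.50 ✓.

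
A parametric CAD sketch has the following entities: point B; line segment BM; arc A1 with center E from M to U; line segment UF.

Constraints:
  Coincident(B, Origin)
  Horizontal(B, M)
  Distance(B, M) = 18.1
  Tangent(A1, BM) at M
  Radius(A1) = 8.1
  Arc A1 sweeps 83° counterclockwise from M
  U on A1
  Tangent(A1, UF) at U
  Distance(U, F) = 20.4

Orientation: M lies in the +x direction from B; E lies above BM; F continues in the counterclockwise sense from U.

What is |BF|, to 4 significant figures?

39.60

On A1, M sits at bearing -90° from E; an 83° counterclockwise sweep puts U at bearing -7°, so U = E + 8.1·(cos -7°, sin -7°) = (26.14, 7.113). A1 meets UF tangentially, so EU is at right angles to UF, so UF runs along (−sin -7°, cos -7°); with |UF| = 20.4, F = (28.63, 27.36). Then |BF| = |F − B| = 39.60.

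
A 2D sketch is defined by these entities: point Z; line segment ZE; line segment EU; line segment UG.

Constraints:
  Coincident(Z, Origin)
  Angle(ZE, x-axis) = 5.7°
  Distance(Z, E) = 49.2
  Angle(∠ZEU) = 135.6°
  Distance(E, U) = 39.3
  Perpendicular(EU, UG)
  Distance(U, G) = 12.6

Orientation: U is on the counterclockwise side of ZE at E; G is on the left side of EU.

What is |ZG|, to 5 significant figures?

77.585

Z is at the origin; ZE runs at 5.7° with length 49.2, so E = 49.2·(cos 5.7°, sin 5.7°) = (48.957, 4.8865). ∠ZEU = 135.6°, so EU runs at 5.7° + (180° − 135.6°) = 50.100° from the x-axis; with |EU| = 39.3, U = E + 39.3·(cos 50.100°, sin 50.100°) = (74.166, 35.036). The perpendicularity gives UG at right angles to EU; with |UG| = 12.6 on the left of EU, G = U + 12.6·(-0.76717, 0.64145) = (64.499, 43.118). Then |ZG| = |G − Z| = 77.585.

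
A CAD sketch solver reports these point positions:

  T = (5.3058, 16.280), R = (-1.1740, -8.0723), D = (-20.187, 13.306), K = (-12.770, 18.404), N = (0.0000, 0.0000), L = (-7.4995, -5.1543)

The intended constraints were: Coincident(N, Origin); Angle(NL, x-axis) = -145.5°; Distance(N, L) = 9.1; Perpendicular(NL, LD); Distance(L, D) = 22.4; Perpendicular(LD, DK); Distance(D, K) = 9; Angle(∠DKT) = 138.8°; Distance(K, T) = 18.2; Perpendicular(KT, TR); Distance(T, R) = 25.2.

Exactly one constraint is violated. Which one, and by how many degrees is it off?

Perpendicular(KT, TR) — off by 8.20°.

N = (0.00, 0.00) ✓; NL at -145.5° ✓; |NL| = 9.100 ✓; ∠(NL, LD) = 90.00° ✓; |LD| = 22.40 ✓; ∠(LD, DK) = 90.00° ✓; |DK| = 9.000 ✓; ∠DKT = 138.8° ✓; |KT| = 18.20 ✓; ∠(KT, TR) = 98.20° ✗; |TR| = 25.20 ✓.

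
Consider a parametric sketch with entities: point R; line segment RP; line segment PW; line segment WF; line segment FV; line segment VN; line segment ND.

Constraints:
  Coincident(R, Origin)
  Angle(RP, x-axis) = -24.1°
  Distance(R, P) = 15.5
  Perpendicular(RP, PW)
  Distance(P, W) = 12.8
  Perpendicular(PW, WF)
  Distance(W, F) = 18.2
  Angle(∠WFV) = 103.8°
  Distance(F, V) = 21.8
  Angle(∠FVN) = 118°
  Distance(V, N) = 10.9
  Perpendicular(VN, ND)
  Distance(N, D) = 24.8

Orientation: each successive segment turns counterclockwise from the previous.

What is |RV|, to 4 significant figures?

11.51

The perpendicularity gives WF at right angles to PW, so WF runs at 155.9°; with |WF| = 18.2, F = (2.762, 12.79). ∠WFV = 103.8° gives FV at -127.9° from the x-axis; with |FV| = 21.8, V = (-10.63, -4.415). Then |RV| = |V − R| = 11.51.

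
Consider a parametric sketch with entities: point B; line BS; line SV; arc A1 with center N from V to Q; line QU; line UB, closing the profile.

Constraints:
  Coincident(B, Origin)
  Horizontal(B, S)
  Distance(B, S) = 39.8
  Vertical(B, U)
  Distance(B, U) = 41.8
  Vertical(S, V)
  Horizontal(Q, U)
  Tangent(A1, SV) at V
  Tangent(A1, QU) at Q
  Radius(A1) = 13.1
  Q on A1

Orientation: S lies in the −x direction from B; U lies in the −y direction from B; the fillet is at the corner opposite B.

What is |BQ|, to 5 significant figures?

49.600

B is at the origin; BS is horizontal with |BS| = 39.8 and S on the −x side, so S = (-39.800, 0.0000). B and U share the same x with |BU| = 41.8 and U on the −y side, so U = (0.0000, -41.800). The virtual corner opposite B is at (-39.800, -41.800). The tangent condition forces NV to be normal to SV and the tangent condition forces NQ to be normal to QU, with radius 13.1, so the center N sits 13.1 in from both sides at N = (-26.700, -28.700). That places the tangent points at V = (-39.800, -28.700) on SV and Q = (-26.700, -41.800) on QU. Then |BQ| = |Q − B| = 49.600.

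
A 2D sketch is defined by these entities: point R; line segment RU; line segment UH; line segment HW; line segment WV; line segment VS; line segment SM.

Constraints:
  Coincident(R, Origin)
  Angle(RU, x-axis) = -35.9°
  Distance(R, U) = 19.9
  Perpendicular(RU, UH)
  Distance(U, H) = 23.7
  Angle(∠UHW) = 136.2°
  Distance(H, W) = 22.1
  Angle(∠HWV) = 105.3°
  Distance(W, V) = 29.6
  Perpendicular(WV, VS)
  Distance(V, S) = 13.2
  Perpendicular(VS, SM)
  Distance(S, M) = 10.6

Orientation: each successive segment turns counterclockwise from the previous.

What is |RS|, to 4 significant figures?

20.55

R is at the origin; RU runs at -35.9° with length 19.9, so U = (16.12, -11.67). RU ⟂ UH, so UH runs at 54.10°; with |UH| = 23.7, H = (30.02, 7.529). ∠UHW = 136.2° gives HW at 97.90° from the x-axis; with |HW| = 22.1, W = (26.98, 29.42). ∠HWV = 105.3° gives WV at 172.6° from the x-axis; with |WV| = 29.6, V = (-2.374, 33.23). The perpendicularity gives VS at right angles to WV, so VS runs at -97.40°; with |VS| = 13.2, S = (-4.074, 20.14). Then |RS| = |S − R| = 20.55.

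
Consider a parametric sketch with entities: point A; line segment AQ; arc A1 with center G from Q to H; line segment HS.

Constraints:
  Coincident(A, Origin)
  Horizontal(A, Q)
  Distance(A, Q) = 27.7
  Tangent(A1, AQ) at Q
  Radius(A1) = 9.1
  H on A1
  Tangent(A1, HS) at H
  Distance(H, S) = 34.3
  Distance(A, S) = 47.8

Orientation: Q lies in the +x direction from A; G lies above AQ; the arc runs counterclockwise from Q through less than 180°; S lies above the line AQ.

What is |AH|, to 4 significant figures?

38.15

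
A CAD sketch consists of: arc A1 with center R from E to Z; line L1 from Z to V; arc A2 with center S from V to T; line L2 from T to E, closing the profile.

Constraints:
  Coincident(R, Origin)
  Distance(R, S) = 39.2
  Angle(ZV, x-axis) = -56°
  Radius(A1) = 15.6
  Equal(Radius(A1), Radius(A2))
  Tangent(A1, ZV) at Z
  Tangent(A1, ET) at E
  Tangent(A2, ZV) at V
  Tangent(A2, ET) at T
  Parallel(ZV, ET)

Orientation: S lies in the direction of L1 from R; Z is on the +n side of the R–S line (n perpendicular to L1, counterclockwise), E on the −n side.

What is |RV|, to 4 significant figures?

42.19

The slot axis is L1's direction at -56.0°, so u = (cos -56.0°, sin -56.0°) = (0.5592, -0.8290) and n = (−sin -56.0°, cos -56.0°) = (0.8290, 0.5592). R is at the origin and S lies 39.2 along u from R, so S = 39.2·u = (21.92, -32.50). Tangency of A1 to both parallel lines with radius 15.6 puts Z and E at R ± 15.6·n: Z = (12.93, 8.723), E = (-12.93, -8.723). Equal radii place V and T the same way about S: V = S + 15.6·n = (34.85, -23.77), T = S − 15.6·n = (8.987, -41.22). Then |RV| = |V − R| = 42.19.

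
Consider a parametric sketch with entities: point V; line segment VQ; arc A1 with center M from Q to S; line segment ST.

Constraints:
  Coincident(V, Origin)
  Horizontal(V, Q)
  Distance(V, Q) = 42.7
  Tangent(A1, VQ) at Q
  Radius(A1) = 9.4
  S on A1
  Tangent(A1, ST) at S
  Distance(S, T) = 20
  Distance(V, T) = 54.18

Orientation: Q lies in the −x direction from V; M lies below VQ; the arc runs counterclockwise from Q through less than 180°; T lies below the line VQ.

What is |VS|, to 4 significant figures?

53.03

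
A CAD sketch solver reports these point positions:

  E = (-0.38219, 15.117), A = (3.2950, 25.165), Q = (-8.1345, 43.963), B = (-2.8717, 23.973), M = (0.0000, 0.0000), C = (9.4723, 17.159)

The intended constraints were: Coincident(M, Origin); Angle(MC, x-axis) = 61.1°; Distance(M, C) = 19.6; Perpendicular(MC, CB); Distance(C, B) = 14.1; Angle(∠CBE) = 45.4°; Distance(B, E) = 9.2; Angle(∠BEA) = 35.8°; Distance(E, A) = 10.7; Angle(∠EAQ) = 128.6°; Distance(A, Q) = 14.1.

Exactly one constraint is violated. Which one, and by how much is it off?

Distance(A, Q) = 14.1 — off by 7.90.

M = (0.00, 0.00) ✓; MC at 61.10° ✓; |MC| = 19.60 ✓; ∠(MC, CB) = 90.00° ✓; |CB| = 14.10 ✓; ∠CBE = 45.40° ✓; |BE| = 9.199 ✓; ∠BEA = 35.80° ✓; |EA| = 10.70 ✓; ∠EAQ = 128.6° ✓; |AQ| = 22.00 ✗.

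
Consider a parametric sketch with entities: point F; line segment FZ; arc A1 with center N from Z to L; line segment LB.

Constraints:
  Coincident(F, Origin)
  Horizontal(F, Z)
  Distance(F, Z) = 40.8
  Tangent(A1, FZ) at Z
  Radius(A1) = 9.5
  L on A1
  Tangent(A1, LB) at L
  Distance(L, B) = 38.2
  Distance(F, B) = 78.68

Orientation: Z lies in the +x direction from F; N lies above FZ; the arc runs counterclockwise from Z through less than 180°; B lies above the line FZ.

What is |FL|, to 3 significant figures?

48.9

Checks: |NL| = 9.500 ✓; ∠(NL, LB) = 90.00° ✓; |LB| = 38.20 ✓; |FB| = 78.68 ✓.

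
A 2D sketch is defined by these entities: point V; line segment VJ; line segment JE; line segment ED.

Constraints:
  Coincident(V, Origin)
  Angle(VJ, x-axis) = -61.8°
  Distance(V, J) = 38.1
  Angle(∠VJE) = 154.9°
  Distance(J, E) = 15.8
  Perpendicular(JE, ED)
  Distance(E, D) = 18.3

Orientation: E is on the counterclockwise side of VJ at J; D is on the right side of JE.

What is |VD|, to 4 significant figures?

60.97

V is at the origin; VJ runs at -61.8° with length 38.1, so J = 38.1·(cos -61.8°, sin -61.8°) = (18.00, -33.58). ∠VJE = 154.9°, so JE runs at -61.8° + (180° − 154.9°) = -36.70° from the x-axis; with |JE| = 15.8, E = J + 15.8·(cos -36.70°, sin -36.70°) = (30.67, -43.02). The perpendicularity gives ED at right angles to JE; with |ED| = 18.3 on the right of JE, D = E + 18.3·(-0.5976, -0.8018) = (19.74, -57.69). Then |VD| = |D − V| = 60.97.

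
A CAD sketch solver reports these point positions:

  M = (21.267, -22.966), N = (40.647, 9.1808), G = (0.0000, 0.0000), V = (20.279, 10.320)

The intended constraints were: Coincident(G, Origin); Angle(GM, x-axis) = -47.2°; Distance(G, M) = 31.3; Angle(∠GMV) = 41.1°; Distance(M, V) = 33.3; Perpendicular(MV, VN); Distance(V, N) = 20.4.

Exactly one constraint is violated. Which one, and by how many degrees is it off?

Perpendicular(MV, VN) — off by 4.90°.

G = (0.00, 0.00) ✓; GM at -47.20° ✓; |GM| = 31.30 ✓; ∠GMV = 41.10° ✓; |MV| = 33.30 ✓; ∠(MV, VN) = 94.90° ✗; |VN| = 20.40 ✓.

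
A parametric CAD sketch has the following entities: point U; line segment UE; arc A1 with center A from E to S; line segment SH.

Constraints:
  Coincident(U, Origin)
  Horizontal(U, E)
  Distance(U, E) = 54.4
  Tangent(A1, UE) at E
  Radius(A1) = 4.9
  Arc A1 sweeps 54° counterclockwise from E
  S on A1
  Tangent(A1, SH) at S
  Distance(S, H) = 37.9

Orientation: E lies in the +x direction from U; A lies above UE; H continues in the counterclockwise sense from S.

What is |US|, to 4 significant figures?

58.40

U is at the origin; UE is horizontal with |UE| = 54.4 and E on the +x side, so E = (54.40, 0.000). A1 meets UE tangentially, so AE is at right angles to UE, so A = E + (0, 4.9) = (54.40, 4.900). On A1, E sits at bearing -90° from A; a 54° counterclockwise sweep puts S at bearing -36°, so S = A + 4.9·(cos -36°, sin -36°) = (58.36, 2.020). Then |US| = |S − U| = 58.40.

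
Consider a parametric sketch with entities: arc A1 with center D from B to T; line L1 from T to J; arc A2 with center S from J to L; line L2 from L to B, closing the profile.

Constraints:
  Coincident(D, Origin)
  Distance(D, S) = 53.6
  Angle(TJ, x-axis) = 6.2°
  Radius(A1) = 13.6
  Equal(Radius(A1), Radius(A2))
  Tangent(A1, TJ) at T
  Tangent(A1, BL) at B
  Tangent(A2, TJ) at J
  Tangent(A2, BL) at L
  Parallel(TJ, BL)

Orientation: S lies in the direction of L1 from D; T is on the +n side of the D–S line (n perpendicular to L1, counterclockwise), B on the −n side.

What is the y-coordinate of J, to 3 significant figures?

19.3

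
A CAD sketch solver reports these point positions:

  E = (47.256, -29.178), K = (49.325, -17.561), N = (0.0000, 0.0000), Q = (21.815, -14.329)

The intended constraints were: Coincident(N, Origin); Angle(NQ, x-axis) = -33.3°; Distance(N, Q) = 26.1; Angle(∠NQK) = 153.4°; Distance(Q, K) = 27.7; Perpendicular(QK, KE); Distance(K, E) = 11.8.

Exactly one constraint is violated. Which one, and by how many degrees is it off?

Perpendicular(QK, KE) — off by 3.40°.

N = (0.00, 0.00) ✓; NQ at -33.30° ✓; |NQ| = 26.10 ✓; ∠NQK = 153.4° ✓; |QK| = 27.70 ✓; ∠(QK, KE) = 93.40° ✗; |KE| = 11.80 ✓.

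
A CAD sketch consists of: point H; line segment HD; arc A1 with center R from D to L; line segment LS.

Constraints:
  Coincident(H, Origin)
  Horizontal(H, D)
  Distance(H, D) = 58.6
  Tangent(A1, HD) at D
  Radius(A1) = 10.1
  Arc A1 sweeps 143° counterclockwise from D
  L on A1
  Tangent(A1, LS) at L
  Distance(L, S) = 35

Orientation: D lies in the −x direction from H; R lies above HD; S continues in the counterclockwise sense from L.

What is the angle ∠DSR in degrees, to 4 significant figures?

7.760°

On A1, D sits at bearing -90° from R; a 143° counterclockwise sweep puts L at bearing 53°, so L = R + 10.1·(cos 53°, sin 53°) = (-52.52, 18.17). Since A1 is tangent to LS there, RL ⟂ LS, so LS runs along (−sin 53°, cos 53°); with |LS| = 35.0, S = (-80.47, 39.23). Then cos ∠DSR = SD·SR / (|SD||SR|), giving 7.760°.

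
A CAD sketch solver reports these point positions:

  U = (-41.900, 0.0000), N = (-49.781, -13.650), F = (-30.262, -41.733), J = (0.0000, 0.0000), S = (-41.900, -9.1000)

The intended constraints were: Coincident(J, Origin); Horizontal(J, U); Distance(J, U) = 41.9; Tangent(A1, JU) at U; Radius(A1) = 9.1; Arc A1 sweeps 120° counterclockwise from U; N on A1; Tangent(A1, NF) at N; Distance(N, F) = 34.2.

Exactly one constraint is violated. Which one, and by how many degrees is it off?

Tangent(A1, NF) at N — off by 4.80°.

J = (0.00, 0.00) ✓; J.y = 0.00, U.y = 0.00 ✓; |JU| = 41.90 ✓; ∠(SU, UJ) = 90.00° ✓; |SU| = 9.100 ✓; bearing(S→N) − bearing(S→U) = 120.0° ✓; |SN| = 9.100 ✓; ∠(SN, NF) = 85.20° ✗; |NF| = 34.20 ✓.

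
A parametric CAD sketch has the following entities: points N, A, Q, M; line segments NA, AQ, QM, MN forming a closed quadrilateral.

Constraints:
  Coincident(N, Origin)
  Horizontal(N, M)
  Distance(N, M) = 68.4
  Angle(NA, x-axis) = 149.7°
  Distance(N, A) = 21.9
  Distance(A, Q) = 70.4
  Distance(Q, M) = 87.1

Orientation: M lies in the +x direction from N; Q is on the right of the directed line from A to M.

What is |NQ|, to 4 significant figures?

56.25

Checks: |AQ| = 70.40 ✓; |QM| = 87.10 ✓.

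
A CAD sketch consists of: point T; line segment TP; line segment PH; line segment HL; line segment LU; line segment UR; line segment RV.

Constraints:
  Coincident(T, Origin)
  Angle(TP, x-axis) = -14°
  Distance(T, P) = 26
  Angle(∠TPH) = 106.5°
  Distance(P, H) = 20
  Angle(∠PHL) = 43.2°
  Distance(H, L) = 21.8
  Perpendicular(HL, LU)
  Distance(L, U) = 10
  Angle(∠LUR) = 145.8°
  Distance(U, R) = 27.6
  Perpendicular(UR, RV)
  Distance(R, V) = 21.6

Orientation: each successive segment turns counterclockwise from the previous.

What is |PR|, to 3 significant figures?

20.9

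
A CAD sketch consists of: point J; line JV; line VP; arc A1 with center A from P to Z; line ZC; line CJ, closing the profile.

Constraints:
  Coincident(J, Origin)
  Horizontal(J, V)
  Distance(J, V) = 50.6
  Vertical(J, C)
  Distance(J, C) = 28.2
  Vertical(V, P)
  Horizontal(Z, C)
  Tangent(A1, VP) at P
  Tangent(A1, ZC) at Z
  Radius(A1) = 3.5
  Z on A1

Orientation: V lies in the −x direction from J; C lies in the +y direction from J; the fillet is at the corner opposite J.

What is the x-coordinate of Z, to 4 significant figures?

-47.10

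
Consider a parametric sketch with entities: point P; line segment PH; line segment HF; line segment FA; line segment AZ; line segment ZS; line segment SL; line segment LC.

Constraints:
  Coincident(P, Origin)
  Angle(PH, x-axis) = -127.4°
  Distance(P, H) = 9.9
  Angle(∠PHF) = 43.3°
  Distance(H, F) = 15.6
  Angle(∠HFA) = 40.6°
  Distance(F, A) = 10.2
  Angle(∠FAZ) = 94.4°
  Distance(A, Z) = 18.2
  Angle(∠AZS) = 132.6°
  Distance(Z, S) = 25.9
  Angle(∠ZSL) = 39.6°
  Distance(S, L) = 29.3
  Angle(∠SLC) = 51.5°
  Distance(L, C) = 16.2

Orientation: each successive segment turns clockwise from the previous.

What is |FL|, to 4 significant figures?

8.956

P is at the origin; PH runs at -127.4° with length 9.9, so H = (-6.013, -7.865). ∠PHF = 43.3° gives HF at 95.90° from the x-axis; with |HF| = 15.6, F = (-7.617, 7.653). ∠HFA = 40.6° gives FA at -43.50° from the x-axis; with |FA| = 10.2, A = (-0.2178, 0.6314). ∠FAZ = 94.4° gives AZ at -129.1° from the x-axis; with |AZ| = 18.2, Z = (-11.70, -13.49). ∠AZS = 132.6° gives ZS at -176.5° from the x-axis; with |ZS| = 25.9, S = (-37.55, -15.07). ∠ZSL = 39.6° gives SL at 43.10° from the x-axis; with |SL| = 29.3, L = (-16.15, 4.946). Then |FL| = |L − F| = 8.956.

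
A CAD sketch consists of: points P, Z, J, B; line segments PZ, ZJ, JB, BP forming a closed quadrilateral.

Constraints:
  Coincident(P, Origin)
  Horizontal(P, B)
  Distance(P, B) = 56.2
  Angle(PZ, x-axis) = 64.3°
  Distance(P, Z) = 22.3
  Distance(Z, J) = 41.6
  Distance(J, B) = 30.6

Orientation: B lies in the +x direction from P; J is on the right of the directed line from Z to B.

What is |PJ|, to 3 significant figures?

34.2

Checks: |ZJ| = 41.60 ✓; |JB| = 30.60 ✓.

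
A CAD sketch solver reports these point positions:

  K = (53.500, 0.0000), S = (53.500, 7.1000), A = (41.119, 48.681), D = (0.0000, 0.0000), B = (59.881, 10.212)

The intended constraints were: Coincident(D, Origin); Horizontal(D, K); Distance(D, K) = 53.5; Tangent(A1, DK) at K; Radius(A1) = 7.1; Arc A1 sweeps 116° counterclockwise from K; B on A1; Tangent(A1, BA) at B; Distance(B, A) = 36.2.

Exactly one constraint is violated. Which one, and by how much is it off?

Distance(B, A) = 36.2 — off by 6.60.

D = (0.00, 0.00) ✓; D.y = 0.00, K.y = 0.00 ✓; |DK| = 53.50 ✓; ∠(SK, KD) = 90.00° ✓; |SK| = 7.100 ✓; bearing(S→B) − bearing(S→K) = 116.0° ✓; |SB| = 7.099 ✓; ∠(SB, BA) = 90.00° ✓; |BA| = 42.80 ✗.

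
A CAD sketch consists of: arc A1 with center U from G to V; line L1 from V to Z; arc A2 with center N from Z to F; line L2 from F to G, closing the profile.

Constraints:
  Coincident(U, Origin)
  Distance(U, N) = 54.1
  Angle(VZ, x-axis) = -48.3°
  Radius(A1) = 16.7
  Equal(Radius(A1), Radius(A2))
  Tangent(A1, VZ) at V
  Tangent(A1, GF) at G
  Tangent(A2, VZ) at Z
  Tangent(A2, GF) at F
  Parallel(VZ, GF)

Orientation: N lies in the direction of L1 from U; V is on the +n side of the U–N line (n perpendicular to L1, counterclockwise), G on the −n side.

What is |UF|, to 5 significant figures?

56.619

The slot axis is L1's direction at -48.3°, so u = (cos -48.3°, sin -48.3°) = (0.66523, -0.74664) and n = (−sin -48.3°, cos -48.3°) = (0.74664, 0.66523). U is at the origin and N lies 54.1 along u from U, so N = 54.1·u = (35.989, -40.393). Tangency of A1 to both parallel lines with radius 16.7 puts V and G at U ± 16.7·n: V = (12.469, 11.109), G = (-12.469, -11.109). Equal radii place Z and F the same way about N: Z = N + 16.7·n = (48.458, -29.284), F = N − 16.7·n = (23.520, -51.502). Then |UF| = |F − U| = 56.619.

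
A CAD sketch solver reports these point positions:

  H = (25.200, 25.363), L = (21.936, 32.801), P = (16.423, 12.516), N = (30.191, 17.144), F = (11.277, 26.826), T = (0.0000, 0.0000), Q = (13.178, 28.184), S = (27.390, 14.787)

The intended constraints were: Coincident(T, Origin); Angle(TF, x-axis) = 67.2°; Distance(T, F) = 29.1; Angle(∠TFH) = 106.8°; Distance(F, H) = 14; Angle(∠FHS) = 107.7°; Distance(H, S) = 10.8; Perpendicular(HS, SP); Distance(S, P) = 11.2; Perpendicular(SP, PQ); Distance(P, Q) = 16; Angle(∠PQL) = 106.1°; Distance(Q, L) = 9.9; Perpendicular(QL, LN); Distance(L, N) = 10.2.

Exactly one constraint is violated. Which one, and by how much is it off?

Distance(L, N) = 10.2 — off by 7.50.

T = (0.00, 0.00) ✓; TF at 67.20° ✓; |TF| = 29.10 ✓; ∠TFH = 106.8° ✓; |FH| = 14.00 ✓; ∠FHS = 107.7° ✓; |HS| = 10.80 ✓; ∠(HS, SP) = 90.00° ✓; |SP| = 11.20 ✓; ∠(SP, PQ) = 90.00° ✓; |PQ| = 16.00 ✓; ∠PQL = 106.1° ✓; |QL| = 9.900 ✓; ∠(QL, LN) = 90.00° ✓; |LN| = 17.70 ✗.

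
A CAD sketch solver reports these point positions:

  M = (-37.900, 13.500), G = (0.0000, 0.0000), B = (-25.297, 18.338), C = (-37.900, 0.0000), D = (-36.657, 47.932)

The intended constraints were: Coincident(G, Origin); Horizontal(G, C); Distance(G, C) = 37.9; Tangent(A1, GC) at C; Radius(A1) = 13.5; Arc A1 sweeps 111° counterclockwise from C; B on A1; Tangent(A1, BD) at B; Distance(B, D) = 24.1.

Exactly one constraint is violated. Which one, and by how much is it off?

Distance(B, D) = 24.1 — off by 7.60.

G = (0.00, 0.00) ✓; G.y = 0.00, C.y = 0.00 ✓; |GC| = 37.90 ✓; ∠(MC, CG) = 90.00° ✓; |MC| = 13.50 ✓; bearing(M→B) − bearing(M→C) = 111.0° ✓; |MB| = 13.50 ✓; ∠(MB, BD) = 90.00° ✓; |BD| = 31.70 ✗.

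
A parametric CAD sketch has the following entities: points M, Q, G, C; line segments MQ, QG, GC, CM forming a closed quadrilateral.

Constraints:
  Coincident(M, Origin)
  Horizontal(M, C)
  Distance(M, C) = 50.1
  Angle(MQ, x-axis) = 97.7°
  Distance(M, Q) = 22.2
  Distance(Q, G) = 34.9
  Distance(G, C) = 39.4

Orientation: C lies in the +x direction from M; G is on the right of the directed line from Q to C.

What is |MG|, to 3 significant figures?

15.3

Checks: |QG| = 34.90 ✓; |GC| = 39.40 ✓.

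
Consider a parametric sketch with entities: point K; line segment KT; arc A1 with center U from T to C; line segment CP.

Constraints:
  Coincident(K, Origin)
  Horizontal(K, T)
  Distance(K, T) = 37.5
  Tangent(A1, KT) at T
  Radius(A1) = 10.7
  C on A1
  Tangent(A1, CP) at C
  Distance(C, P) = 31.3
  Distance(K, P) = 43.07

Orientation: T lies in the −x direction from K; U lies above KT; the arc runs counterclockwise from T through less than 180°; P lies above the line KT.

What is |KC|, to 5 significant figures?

28.303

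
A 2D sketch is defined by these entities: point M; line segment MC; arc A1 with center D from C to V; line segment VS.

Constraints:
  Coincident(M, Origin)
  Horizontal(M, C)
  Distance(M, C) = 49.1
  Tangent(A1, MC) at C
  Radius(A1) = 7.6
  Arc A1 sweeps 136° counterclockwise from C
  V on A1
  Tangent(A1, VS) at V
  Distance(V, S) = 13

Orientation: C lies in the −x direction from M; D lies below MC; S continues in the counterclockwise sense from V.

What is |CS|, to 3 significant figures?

22.5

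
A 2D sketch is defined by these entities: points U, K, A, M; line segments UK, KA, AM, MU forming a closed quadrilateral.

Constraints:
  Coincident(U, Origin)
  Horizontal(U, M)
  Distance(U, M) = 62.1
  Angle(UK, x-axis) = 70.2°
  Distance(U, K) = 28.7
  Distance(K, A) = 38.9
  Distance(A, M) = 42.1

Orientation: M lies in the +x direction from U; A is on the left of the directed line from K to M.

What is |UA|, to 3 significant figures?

60.9

U is at the origin; U and M share the same y with |UM| = 62.1 and M in +x, so M = (62.1, 0). UK runs at 70.2° with |UK| = 28.7, so K = (9.72, 27.0). A is determined by |KA| = 38.9 and |AM| = 42.1 together: it lies at the intersection of circle(K, 38.9) and circle(M, 42.1). With |KM| = 58.9, the foot of the radical line on KM is 27.3 from K and the perpendicular offset is √(38.9² − 27.3²) = 27.7. Taking the left-of-KM solution: A = (46.7, 39.2).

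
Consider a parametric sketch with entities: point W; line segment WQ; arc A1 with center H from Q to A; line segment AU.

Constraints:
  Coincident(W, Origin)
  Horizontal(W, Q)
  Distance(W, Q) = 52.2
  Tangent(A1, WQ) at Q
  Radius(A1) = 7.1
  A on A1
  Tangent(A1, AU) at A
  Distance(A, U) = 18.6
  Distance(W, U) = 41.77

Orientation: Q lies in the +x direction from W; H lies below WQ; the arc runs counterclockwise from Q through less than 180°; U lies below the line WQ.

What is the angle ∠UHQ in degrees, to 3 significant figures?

129°

W is at the origin; WQ is horizontal with |WQ| = 52.2 and Q on the +x side, so Q = (52.2, 0.00). Since A1 is tangent to WQ there, HQ ⟂ WQ, so H = Q + (0, -7.1) = (52.2, -7.10). Since HA ⟂ AU (tangency), |HU| = √(7.1² + 18.6²) = 19.9 regardless of where A sits on A1. So U lies on both circle(W, 41.77) and circle(H, 19.9); the below-WQ intersection is U = (36.8, -19.7). A is the foot of the tangent from U: A = (46.0, -3.58).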